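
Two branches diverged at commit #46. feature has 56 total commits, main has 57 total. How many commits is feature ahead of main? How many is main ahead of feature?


Common ancestor: commit #46
feature commits after divergence: 56 - 46 = 10
main commits after divergence: 57 - 46 = 11
feature is 10 commits ahead of main
main is 11 commits ahead of feature

feature ahead: 10, main ahead: 11


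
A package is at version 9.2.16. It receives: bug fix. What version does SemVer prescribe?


Current: 9.2.16
Change category: 'bug fix' → patch bump
SemVer rule: patch bump → increment PATCH (MAJOR and MINOR unchanged)
New: 9.2.17

9.2.17


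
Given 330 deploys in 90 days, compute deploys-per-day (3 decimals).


Formula: deployments per day = releases / days
= 330 / 90
= 3.667 deploys/day
(equivalently, 25.67 deploys/week)

3.667 deploys/day


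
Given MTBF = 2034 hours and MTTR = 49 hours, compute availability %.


Availability = MTBF / (MTBF + MTTR)
Availability = 2034 / (2034 + 49)
Availability = 2034 / 2083
Availability = 97.6476%

97.6476%


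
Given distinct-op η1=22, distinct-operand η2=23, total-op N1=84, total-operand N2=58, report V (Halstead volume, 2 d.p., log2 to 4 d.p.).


Formula: V = N * log2(η), where N = N1 + N2 and η = η1 + η2
η = 22 + 23 = 45
N = 84 + 58 = 142
log2(45) ≈ 5.4919
V = 142 * 5.4919 = 779.85

779.85


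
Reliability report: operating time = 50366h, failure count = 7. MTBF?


Formula: MTBF = Total operating time / Number of failures
MTBF = 50366 / 7
MTBF = 7195.14 hours

7195.14 hours


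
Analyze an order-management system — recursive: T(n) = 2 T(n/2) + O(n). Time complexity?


Reasoning: master theorem case 2 (merge-sort recurrence)
Complexity: O(n log n)

O(n log n)


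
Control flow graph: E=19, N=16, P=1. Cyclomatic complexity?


Formula: V(G) = E - N + 2P
V(G) = 19 - 16 + 2*1
V(G) = 3 + 2
V(G) = 5

5


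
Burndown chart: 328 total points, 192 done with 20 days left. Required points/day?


Formula: Required rate = Remaining points / Days left
Remaining = 328 - 192 = 136 points
Required rate = 136 / 20 = 6.8 points/day

6.8 points/day


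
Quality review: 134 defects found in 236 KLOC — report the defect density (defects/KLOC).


Defect density = defects / KLOC
Defect density = 134 / 236
Defect density = 0.568 defects/KLOC

0.568 defects/KLOC


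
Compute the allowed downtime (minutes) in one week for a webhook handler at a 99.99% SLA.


Formula: allowed downtime = period * (100 - SLA) / 100
Period (week) = 10080 minutes
Unavailability fraction = (100 - 99.99) / 100
Allowed downtime = 10080 * (100 - 99.99) / 100
Allowed downtime = 1.008 minutes

1.008 minutes


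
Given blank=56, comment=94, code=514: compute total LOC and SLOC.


Total LOC = blank + comment + code
Total LOC = 56 + 94 + 514 = 664
SLOC (source only) = code = 514

Total LOC: 664, SLOC: 514


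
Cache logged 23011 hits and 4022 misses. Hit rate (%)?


Formula: hit rate = hits / (hits + misses) * 100
hit rate = 23011 / (23011 + 4022) * 100
hit rate = 23011 / 27033 * 100
hit rate = 85.12%

85.12%


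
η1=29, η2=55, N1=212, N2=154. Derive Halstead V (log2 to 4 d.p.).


Formula: V = N * log2(η), where N = N1 + N2 and η = η1 + η2
η = 29 + 55 = 84
N = 212 + 154 = 366
log2(84) ≈ 6.3923
V = 366 * 6.3923 = 2339.58

2339.58


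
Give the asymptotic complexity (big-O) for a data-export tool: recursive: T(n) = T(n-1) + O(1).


Reasoning: linear recursion with constant work per frame
Complexity: O(n)

O(n)


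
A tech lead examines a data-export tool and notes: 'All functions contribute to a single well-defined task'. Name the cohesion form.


Reasoning: Best: single purpose
Type: Functional cohesion

Functional cohesion


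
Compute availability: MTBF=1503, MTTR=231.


Availability = MTBF / (MTBF + MTTR)
Availability = 1503 / (1503 + 231)
Availability = 1503 / 1734
Availability = 86.6782%

86.6782%


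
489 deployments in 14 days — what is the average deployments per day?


Formula: deployments per day = releases / days
= 489 / 14
= 34.929 deploys/day
(equivalently, 244.5 deploys/week)

34.929 deploys/day


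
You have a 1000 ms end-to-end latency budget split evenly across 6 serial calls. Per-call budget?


Formula: per_stage = total_budget / stages
per_stage = 1000 / 6
per_stage = 166.67 ms

166.67 ms


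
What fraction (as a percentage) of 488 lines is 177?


Coverage = covered / total * 100
Coverage = 177 / 488 * 100
Coverage = 36.27%

36.27%


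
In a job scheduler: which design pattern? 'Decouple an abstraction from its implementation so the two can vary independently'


This matches the Bridge pattern

Bridge


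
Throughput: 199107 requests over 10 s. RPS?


Formula: throughput = requests / seconds
throughput = 199107 / 10
throughput = 19910.7 requests/second

19910.7 requests/second


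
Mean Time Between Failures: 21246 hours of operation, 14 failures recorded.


Formula: MTBF = Total operating time / Number of failures
MTBF = 21246 / 14
MTBF = 1517.57 hours

1517.57 hours


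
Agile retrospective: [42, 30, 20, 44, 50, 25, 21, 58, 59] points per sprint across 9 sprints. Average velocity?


Formula: Avg velocity = Total points / Number of sprints
Points: [42, 30, 20, 44, 50, 25, 21, 58, 59]
Sum = 42 + 30 + 20 + 44 + 50 + 25 + 21 + 58 + 59 = 349
Avg velocity = 349 / 9 = 38.78 points/sprint

38.78 points/sprint


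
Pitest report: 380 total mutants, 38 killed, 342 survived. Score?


Mutation score = killed / total * 100
Mutation score = 38 / 380 * 100
Mutation score = 10.0%

10.0%


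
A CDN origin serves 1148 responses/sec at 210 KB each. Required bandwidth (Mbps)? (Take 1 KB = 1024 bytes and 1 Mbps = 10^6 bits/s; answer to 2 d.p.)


Formula: Mbps = payload_bytes * RPS * 8 / 1e6
Payload per request = 210 KB = 210 * 1024 = 215040 bytes
Total bytes/sec = 215040 * 1148 = 246865920
Total bits/sec = 246865920 * 8 = 1974927360
Mbps = 1974927360 / 1e6 = 1974.93

1974.93 Mbps


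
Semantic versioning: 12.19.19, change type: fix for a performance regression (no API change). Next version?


Current: 12.19.19
Change category: 'fix for a performance regression (no API change)' → patch bump
SemVer rule: patch bump → increment PATCH (MAJOR and MINOR unchanged)
New: 12.19.20

12.19.20


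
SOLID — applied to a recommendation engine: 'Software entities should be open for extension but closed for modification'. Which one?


This describes the Open/Closed Principle (OCP)

Open/Closed Principle (OCP)


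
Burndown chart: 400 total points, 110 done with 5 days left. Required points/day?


Formula: Required rate = Remaining points / Days left
Remaining = 400 - 110 = 290 points
Required rate = 290 / 5 = 58.0 points/day

58.0 points/day


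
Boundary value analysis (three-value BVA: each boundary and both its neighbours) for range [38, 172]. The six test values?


Range: [38, 172]
Boundaries: just below min, min, min+1, max-1, max, just above max
Values: [37, 38, 39, 171, 172, 173]

[37, 38, 39, 171, 172, 173]


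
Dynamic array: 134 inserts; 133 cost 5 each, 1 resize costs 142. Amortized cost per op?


Formula: Amortized cost = Total cost / Operations
Total cost = (133 * 5) + (1 * 142)
Total cost = 665 + 142 = 807
Amortized = 807 / 134 = 6.0224

6.0224


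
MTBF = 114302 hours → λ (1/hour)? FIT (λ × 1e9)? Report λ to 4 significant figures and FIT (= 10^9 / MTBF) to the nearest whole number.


Formula: λ = 1 / MTBF; FIT = λ × 1e9 = 1e9 / MTBF
λ = 1 / 114302 ≈ 8.749e-06 failures/hour
FIT = 1e9 / 114302 ≈ 8749 failures per 1e9 hours (nearest whole number)

λ = 8.749e-06 /h, FIT = 8749


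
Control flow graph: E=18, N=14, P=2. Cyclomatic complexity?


Formula: V(G) = E - N + 2P
V(G) = 18 - 14 + 2*2
V(G) = 4 + 4
V(G) = 8

8


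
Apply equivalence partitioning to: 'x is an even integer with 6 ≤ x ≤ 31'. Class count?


Constraint: even integers in [6, 31]
Class 1: x < 6 — out-of-range invalid
Class 2: x in [6,31] but odd — wrong type invalid
Class 3: x in [6,31] and even — valid
Class 4: x > 31 — out-of-range invalid
Total equivalence classes: 4

4 equivalence classes


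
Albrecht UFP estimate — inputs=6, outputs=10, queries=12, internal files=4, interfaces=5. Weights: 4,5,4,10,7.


UFP = EI*4 + EO*5 + EQ*4 + ILF*10 + EIF*7
UFP = 6*4 + 10*5 + 12*4 + 4*10 + 5*7
UFP = 24 + 50 + 48 + 40 + 35
UFP = 197

197


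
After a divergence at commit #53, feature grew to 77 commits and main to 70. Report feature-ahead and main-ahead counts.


Common ancestor: commit #53
feature commits after divergence: 77 - 53 = 24
main commits after divergence: 70 - 53 = 17
feature is 24 commits ahead of main
main is 17 commits ahead of feature

feature ahead: 24, main ahead: 17


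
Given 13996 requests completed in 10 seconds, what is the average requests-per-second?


Formula: throughput = requests / seconds
throughput = 13996 / 10
throughput = 1399.6 requests/second

1399.6 requests/second


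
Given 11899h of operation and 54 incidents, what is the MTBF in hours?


Formula: MTBF = Total operating time / Number of failures
MTBF = 11899 / 54
MTBF = 220.35 hours

220.35 hours


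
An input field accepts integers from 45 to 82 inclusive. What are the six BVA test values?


Range: [45, 82]
Boundaries: just below min, min, min+1, max-1, max, just above max
Values: [44, 45, 46, 81, 82, 83]

[44, 45, 46, 81, 82, 83]


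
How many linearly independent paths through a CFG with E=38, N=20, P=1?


Formula: V(G) = E - N + 2P
V(G) = 38 - 20 + 2*1
V(G) = 18 + 2
V(G) = 20

20


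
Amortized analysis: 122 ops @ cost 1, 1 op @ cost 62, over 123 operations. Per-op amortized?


Formula: Amortized cost = Total cost / Operations
Total cost = (122 * 1) + (1 * 62)
Total cost = 122 + 62 = 184
Amortized = 184 / 123 = 1.4959

1.4959


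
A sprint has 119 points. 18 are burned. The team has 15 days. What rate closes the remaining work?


Formula: Required rate = Remaining points / Days left
Remaining = 119 - 18 = 101 points
Required rate = 101 / 15 = 6.73 points/day

6.73 points/day


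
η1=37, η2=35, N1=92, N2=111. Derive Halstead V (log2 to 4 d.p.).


Formula: V = N * log2(η), where N = N1 + N2 and η = η1 + η2
η = 37 + 35 = 72
N = 92 + 111 = 203
log2(72) ≈ 6.1699
V = 203 * 6.1699 = 1252.49

1252.49


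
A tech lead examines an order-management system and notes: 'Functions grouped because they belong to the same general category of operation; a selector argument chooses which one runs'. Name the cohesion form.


Reasoning: Grouped by category of activity, not by data or sequence
Type: Logical cohesion

Logical cohesion


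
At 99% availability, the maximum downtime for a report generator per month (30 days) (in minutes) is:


Formula: allowed downtime = period * (100 - SLA) / 100
Period (month (30 days)) = 43200 minutes
Unavailability fraction = (100 - 99.0) / 100
Allowed downtime = 43200 * (100 - 99.0) / 100
Allowed downtime = 432.0 minutes

432.0 minutes


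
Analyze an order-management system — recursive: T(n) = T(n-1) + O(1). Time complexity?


Reasoning: linear recursion with constant work per frame
Complexity: O(n)

O(n)


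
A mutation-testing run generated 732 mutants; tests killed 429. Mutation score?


Mutation score = killed / total * 100
Mutation score = 429 / 732 * 100
Mutation score = 58.61%

58.61%


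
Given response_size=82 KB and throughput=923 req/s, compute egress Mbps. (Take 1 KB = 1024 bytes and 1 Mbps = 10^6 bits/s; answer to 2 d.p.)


Formula: Mbps = payload_bytes * RPS * 8 / 1e6
Payload per request = 82 KB = 82 * 1024 = 83968 bytes
Total bytes/sec = 83968 * 923 = 77502464
Total bits/sec = 77502464 * 8 = 620019712
Mbps = 620019712 / 1e6 = 620.02

620.02 Mbps


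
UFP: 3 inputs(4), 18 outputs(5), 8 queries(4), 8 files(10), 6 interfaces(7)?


UFP = EI*4 + EO*5 + EQ*4 + ILF*10 + EIF*7
UFP = 3*4 + 18*5 + 8*4 + 8*10 + 6*7
UFP = 12 + 90 + 32 + 80 + 42
UFP = 256

256


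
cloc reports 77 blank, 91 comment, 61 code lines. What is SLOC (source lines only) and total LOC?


Total LOC = blank + comment + code
Total LOC = 77 + 91 + 61 = 229
SLOC (source only) = code = 61

Total LOC: 229, SLOC: 61


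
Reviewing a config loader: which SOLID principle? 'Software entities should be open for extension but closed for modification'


This describes the Open/Closed Principle (OCP)

Open/Closed Principle (OCP)


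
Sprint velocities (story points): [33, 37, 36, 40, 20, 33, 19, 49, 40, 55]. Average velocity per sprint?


Formula: Avg velocity = Total points / Number of sprints
Points: [33, 37, 36, 40, 20, 33, 19, 49, 40, 55]
Sum = 33 + 37 + 36 + 40 + 20 + 33 + 19 + 49 + 40 + 55 = 362
Avg velocity = 362 / 10 = 36.2 points/sprint

36.2 points/sprint


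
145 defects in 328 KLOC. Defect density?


Defect density = defects / KLOC
Defect density = 145 / 328
Defect density = 0.442 defects/KLOC

0.442 defects/KLOC


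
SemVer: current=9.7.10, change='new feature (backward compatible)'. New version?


Current: 9.7.10
Change category: 'new feature (backward compatible)' → minor bump
SemVer rule: minor bump → increment MINOR, reset PATCH to 0 (MAJOR unchanged)
New: 9.8.0

9.8.0


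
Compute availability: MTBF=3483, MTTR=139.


Availability = MTBF / (MTBF + MTTR)
Availability = 3483 / (3483 + 139)
Availability = 3483 / 3622
Availability = 96.1623%

96.1623%


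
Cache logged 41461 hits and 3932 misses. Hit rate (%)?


Formula: hit rate = hits / (hits + misses) * 100
hit rate = 41461 / (41461 + 3932) * 100
hit rate = 41461 / 45393 * 100
hit rate = 91.34%

91.34%


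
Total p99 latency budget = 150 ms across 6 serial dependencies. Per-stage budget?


Formula: per_stage = total_budget / stages
per_stage = 150 / 6
per_stage = 25.0 ms

25.0 ms


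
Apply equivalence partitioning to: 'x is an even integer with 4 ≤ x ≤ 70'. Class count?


Constraint: even integers in [4, 70]
Class 1: x < 4 — out-of-range invalid
Class 2: x in [4,70] but odd — wrong type invalid
Class 3: x in [4,70] and even — valid
Class 4: x > 70 — out-of-range invalid
Total equivalence classes: 4

4 equivalence classes


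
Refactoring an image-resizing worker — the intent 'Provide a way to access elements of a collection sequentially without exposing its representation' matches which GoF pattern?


This matches the Iterator pattern

Iterator


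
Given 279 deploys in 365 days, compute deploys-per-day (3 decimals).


Formula: deployments per day = releases / days
= 279 / 365
= 0.764 deploys/day
(equivalently, 5.35 deploys/week)

0.764 deploys/day


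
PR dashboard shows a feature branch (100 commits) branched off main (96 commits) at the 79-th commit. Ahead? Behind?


Common ancestor: commit #79
feature commits after divergence: 100 - 79 = 21
main commits after divergence: 96 - 79 = 17
feature is 21 commits ahead of main
main is 17 commits ahead of feature

feature ahead: 21, main ahead: 17


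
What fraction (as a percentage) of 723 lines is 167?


Coverage = covered / total * 100
Coverage = 167 / 723 * 100
Coverage = 23.1%

23.1%


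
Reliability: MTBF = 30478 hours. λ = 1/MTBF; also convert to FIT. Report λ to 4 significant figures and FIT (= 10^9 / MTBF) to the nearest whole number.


Formula: λ = 1 / MTBF; FIT = λ × 1e9 = 1e9 / MTBF
λ = 1 / 30478 ≈ 3.281e-05 failures/hour
FIT = 1e9 / 30478 ≈ 32811 failures per 1e9 hours (nearest whole number)

λ = 3.281e-05 /h, FIT = 32811


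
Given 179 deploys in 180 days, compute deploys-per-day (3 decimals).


Formula: deployments per day = releases / days
= 179 / 180
= 0.994 deploys/day
(equivalently, 6.96 deploys/week)

0.994 deploys/day


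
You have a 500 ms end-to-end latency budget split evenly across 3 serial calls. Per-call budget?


Formula: per_stage = total_budget / stages
per_stage = 500 / 3
per_stage = 166.67 ms

166.67 ms


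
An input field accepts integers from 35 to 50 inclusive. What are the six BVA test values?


Range: [35, 50]
Boundaries: just below min, min, min+1, max-1, max, just above max
Values: [34, 35, 36, 49, 50, 51]

[34, 35, 36, 49, 50, 51]


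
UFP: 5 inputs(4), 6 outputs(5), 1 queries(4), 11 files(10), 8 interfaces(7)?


UFP = EI*4 + EO*5 + EQ*4 + ILF*10 + EIF*7
UFP = 5*4 + 6*5 + 1*4 + 11*10 + 8*7
UFP = 20 + 30 + 4 + 110 + 56
UFP = 220

220


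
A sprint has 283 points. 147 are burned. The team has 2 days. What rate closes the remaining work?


Formula: Required rate = Remaining points / Days left
Remaining = 283 - 147 = 136 points
Required rate = 136 / 2 = 68.0 points/day

68.0 points/day


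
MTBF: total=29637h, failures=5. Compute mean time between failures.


Formula: MTBF = Total operating time / Number of failures
MTBF = 29637 / 5
MTBF = 5927.4 hours

5927.4 hours


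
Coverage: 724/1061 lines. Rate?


Coverage = covered / total * 100
Coverage = 724 / 1061 * 100
Coverage = 68.24%

68.24%


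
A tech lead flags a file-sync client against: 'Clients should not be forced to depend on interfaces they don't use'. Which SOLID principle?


This describes the Interface Segregation Principle (ISP)

Interface Segregation Principle (ISP)


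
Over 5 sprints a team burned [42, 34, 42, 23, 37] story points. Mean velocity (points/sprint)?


Formula: Avg velocity = Total points / Number of sprints
Points: [42, 34, 42, 23, 37]
Sum = 42 + 34 + 42 + 23 + 37 = 178
Avg velocity = 178 / 5 = 35.6 points/sprint

35.6 points/sprint


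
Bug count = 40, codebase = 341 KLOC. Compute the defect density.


Defect density = defects / KLOC
Defect density = 40 / 341
Defect density = 0.117 defects/KLOC

0.117 defects/KLOC


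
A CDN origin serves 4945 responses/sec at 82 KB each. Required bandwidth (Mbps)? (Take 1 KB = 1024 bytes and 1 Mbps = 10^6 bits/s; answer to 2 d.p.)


Formula: Mbps = payload_bytes * RPS * 8 / 1e6
Payload per request = 82 KB = 82 * 1024 = 83968 bytes
Total bytes/sec = 83968 * 4945 = 415221760
Total bits/sec = 415221760 * 8 = 3321774080
Mbps = 3321774080 / 1e6 = 3321.77

3321.77 Mbps


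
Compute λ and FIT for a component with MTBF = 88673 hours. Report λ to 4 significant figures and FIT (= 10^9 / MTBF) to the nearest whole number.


Formula: λ = 1 / MTBF; FIT = λ × 1e9 = 1e9 / MTBF
λ = 1 / 88673 ≈ 1.128e-05 failures/hour
FIT = 1e9 / 88673 ≈ 11277 failures per 1e9 hours (nearest whole number)

λ = 1.128e-05 /h, FIT = 11277


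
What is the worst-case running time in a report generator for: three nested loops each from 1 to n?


Reasoning: three levels of nesting over n
Complexity: O(n^3)

O(n^3)


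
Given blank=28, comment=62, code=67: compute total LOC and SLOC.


Total LOC = blank + comment + code
Total LOC = 28 + 62 + 67 = 157
SLOC (source only) = code = 67

Total LOC: 157, SLOC: 67


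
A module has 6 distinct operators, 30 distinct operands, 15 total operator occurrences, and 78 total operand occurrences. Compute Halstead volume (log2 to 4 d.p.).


Formula: V = N * log2(η), where N = N1 + N2 and η = η1 + η2
η = 6 + 30 = 36
N = 15 + 78 = 93
log2(36) ≈ 5.1699
V = 93 * 5.1699 = 480.80

480.80


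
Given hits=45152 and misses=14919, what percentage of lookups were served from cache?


Formula: hit rate = hits / (hits + misses) * 100
hit rate = 45152 / (45152 + 14919) * 100
hit rate = 45152 / 60071 * 100
hit rate = 75.16%

75.16%


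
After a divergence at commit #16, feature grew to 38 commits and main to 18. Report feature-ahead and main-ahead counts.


Common ancestor: commit #16
feature commits after divergence: 38 - 16 = 22
main commits after divergence: 18 - 16 = 2
feature is 22 commits ahead of main
main is 2 commits ahead of feature

feature ahead: 22, main ahead: 2


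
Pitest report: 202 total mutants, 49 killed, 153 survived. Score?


Mutation score = killed / total * 100
Mutation score = 49 / 202 * 100
Mutation score = 24.26%

24.26%


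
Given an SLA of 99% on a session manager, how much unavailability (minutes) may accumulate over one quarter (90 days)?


Formula: allowed downtime = period * (100 - SLA) / 100
Period (quarter (90 days)) = 129600 minutes
Unavailability fraction = (100 - 99.0) / 100
Allowed downtime = 129600 * (100 - 99.0) / 100
Allowed downtime = 1296.0 minutes

1296.0 minutes


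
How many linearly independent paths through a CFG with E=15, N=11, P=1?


Formula: V(G) = E - N + 2P
V(G) = 15 - 11 + 2*1
V(G) = 4 + 2
V(G) = 6

6


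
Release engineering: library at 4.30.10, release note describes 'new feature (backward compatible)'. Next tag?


Current: 4.30.10
Change category: 'new feature (backward compatible)' → minor bump
SemVer rule: minor bump → increment MINOR, reset PATCH to 0 (MAJOR unchanged)
New: 4.31.0

4.31.0


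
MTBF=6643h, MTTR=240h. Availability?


Availability = MTBF / (MTBF + MTTR)
Availability = 6643 / (6643 + 240)
Availability = 6643 / 6883
Availability = 96.5131%

96.5131%


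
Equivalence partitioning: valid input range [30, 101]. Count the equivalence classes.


Valid range: [30, 101]
Class 1: x < 30 — invalid
Class 2: 30 ≤ x ≤ 101 — valid
Class 3: x > 101 — invalid
Total equivalence classes: 3

3 equivalence classes


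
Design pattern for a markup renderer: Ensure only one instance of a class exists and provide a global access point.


This matches the Singleton pattern

Singleton


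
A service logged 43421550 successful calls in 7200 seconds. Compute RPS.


Formula: throughput = requests / seconds
throughput = 43421550 / 7200
throughput = 6030.77 requests/second

6030.77 requests/second


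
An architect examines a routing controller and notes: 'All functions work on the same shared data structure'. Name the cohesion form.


Reasoning: Functions share data
Type: Communicational cohesion

Communicational cohesion


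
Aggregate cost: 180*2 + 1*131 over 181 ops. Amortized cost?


Formula: Amortized cost = Total cost / Operations
Total cost = (180 * 2) + (1 * 131)
Total cost = 360 + 131 = 491
Amortized = 491 / 181 = 2.7127

2.7127


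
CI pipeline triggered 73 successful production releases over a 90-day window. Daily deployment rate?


Formula: deployments per day = releases / days
= 73 / 90
= 0.811 deploys/day
(equivalently, 5.68 deploys/week)

0.811 deploys/day


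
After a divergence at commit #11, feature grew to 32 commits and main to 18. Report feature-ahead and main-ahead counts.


Common ancestor: commit #11
feature commits after divergence: 32 - 11 = 21
main commits after divergence: 18 - 11 = 7
feature is 21 commits ahead of main
main is 7 commits ahead of feature

feature ahead: 21, main ahead: 7


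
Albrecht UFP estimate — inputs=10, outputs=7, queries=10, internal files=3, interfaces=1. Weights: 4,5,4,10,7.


UFP = EI*4 + EO*5 + EQ*4 + ILF*10 + EIF*7
UFP = 10*4 + 7*5 + 10*4 + 3*10 + 1*7
UFP = 40 + 35 + 40 + 30 + 7
UFP = 152

152


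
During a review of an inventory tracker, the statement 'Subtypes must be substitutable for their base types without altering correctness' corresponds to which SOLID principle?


This describes the Liskov Substitution Principle (LSP)

Liskov Substitution Principle (LSP)


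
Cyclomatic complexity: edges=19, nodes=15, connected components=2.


Formula: V(G) = E - N + 2P
V(G) = 19 - 15 + 2*2
V(G) = 4 + 4
V(G) = 8

8


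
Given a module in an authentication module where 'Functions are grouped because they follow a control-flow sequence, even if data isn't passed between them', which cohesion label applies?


Reasoning: Grouped by order of execution within a routine, not by data flow
Type: Procedural cohesion

Procedural cohesion


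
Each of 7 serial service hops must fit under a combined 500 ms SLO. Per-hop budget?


Formula: per_stage = total_budget / stages
per_stage = 500 / 7
per_stage = 71.43 ms

71.43 ms


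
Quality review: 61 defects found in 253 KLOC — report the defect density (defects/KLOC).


Defect density = defects / KLOC
Defect density = 61 / 253
Defect density = 0.241 defects/KLOC

0.241 defects/KLOC


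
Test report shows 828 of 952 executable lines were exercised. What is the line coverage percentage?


Coverage = covered / total * 100
Coverage = 828 / 952 * 100
Coverage = 86.97%

86.97%


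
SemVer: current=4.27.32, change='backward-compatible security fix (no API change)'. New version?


Current: 4.27.32
Change category: 'backward-compatible security fix (no API change)' → patch bump
SemVer rule: patch bump → increment PATCH (MAJOR and MINOR unchanged)
New: 4.27.33

4.27.33


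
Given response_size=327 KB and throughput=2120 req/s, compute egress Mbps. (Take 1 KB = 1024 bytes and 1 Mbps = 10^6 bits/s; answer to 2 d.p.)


Formula: Mbps = payload_bytes * RPS * 8 / 1e6
Payload per request = 327 KB = 327 * 1024 = 334848 bytes
Total bytes/sec = 334848 * 2120 = 709877760
Total bits/sec = 709877760 * 8 = 5679022080
Mbps = 5679022080 / 1e6 = 5679.02

5679.02 Mbps


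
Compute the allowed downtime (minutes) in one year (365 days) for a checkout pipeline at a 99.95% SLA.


Formula: allowed downtime = period * (100 - SLA) / 100
Period (year (365 days)) = 525600 minutes
Unavailability fraction = (100 - 99.95) / 100
Allowed downtime = 525600 * (100 - 99.95) / 100
Allowed downtime = 262.8 minutes

262.8 minutes


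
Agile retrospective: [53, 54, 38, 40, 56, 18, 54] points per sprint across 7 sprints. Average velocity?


Formula: Avg velocity = Total points / Number of sprints
Points: [53, 54, 38, 40, 56, 18, 54]
Sum = 53 + 54 + 38 + 40 + 56 + 18 + 54 = 313
Avg velocity = 313 / 7 = 44.71 points/sprint

44.71 points/sprint


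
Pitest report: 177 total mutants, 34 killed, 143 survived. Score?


Mutation score = killed / total * 100
Mutation score = 34 / 177 * 100
Mutation score = 19.21%

19.21%


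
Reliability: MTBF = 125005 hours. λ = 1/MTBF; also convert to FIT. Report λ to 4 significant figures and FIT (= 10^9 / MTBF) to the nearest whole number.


Formula: λ = 1 / MTBF; FIT = λ × 1e9 = 1e9 / MTBF
λ = 1 / 125005 ≈ 8.000e-06 failures/hour
FIT = 1e9 / 125005 ≈ 8000 failures per 1e9 hours (nearest whole number)

λ = 8.000e-06 /h, FIT = 8000


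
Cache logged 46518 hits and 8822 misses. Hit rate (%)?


Formula: hit rate = hits / (hits + misses) * 100
hit rate = 46518 / (46518 + 8822) * 100
hit rate = 46518 / 55340 * 100
hit rate = 84.06%

84.06%


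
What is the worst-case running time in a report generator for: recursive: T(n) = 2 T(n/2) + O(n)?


Reasoning: master theorem case 2 (merge-sort recurrence)
Complexity: O(n log n)

O(n log n)


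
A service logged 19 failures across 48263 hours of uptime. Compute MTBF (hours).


Formula: MTBF = Total operating time / Number of failures
MTBF = 48263 / 19
MTBF = 2540.16 hours

2540.16 hours


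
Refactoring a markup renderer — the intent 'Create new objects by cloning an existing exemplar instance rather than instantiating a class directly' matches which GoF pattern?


This matches the Prototype pattern

Prototype


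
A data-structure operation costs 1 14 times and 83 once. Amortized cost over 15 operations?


Formula: Amortized cost = Total cost / Operations
Total cost = (14 * 1) + (1 * 83)
Total cost = 14 + 83 = 97
Amortized = 97 / 15 = 6.4667

6.4667


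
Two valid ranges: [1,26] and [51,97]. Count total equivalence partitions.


Valid ranges: [1,26] and [51,97]
Class 1: x < 1 — invalid
Class 2: 1 ≤ x ≤ 26 — valid
Class 3: 26 < x < 51 — invalid (gap between ranges)
Class 4: 51 ≤ x ≤ 97 — valid
Class 5: x > 97 — invalid
Total equivalence classes: 5

5 equivalence classes


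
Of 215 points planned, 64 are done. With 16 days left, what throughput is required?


Formula: Required rate = Remaining points / Days left
Remaining = 215 - 64 = 151 points
Required rate = 151 / 16 = 9.44 points/day

9.44 points/day


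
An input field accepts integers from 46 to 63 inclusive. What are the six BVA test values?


Range: [46, 63]
Boundaries: just below min, min, min+1, max-1, max, just above max
Values: [45, 46, 47, 62, 63, 64]

[45, 46, 47, 62, 63, 64]


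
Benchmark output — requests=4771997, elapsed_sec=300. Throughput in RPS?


Formula: throughput = requests / seconds
throughput = 4771997 / 300
throughput = 15906.66 requests/second

15906.66 requests/second


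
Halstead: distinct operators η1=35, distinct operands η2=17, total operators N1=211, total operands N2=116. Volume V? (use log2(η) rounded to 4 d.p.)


Formula: V = N * log2(η), where N = N1 + N2 and η = η1 + η2
η = 35 + 17 = 52
N = 211 + 116 = 327
log2(52) ≈ 5.7004
V = 327 * 5.7004 = 1864.03

1864.03


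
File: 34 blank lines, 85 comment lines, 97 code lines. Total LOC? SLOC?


Total LOC = blank + comment + code
Total LOC = 34 + 85 + 97 = 216
SLOC (source only) = code = 97

Total LOC: 216, SLOC: 97


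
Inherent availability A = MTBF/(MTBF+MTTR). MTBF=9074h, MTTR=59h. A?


Availability = MTBF / (MTBF + MTTR)
Availability = 9074 / (9074 + 59)
Availability = 9074 / 9133
Availability = 99.354%

99.354%


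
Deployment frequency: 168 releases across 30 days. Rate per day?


Formula: deployments per day = releases / days
= 168 / 30
= 5.6 deploys/day
(equivalently, 39.2 deploys/week)

5.6 deploys/day


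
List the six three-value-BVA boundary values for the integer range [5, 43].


Range: [5, 43]
Boundaries: just below min, min, min+1, max-1, max, just above max
Values: [4, 5, 6, 42, 43, 44]

[4, 5, 6, 42, 43, 44]


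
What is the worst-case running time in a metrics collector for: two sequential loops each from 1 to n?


Reasoning: sequential dominates: O(n) + O(n) = O(n)
Complexity: O(n)

O(n)


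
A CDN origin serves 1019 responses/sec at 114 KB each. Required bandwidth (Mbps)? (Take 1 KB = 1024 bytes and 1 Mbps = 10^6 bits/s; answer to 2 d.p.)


Formula: Mbps = payload_bytes * RPS * 8 / 1e6
Payload per request = 114 KB = 114 * 1024 = 116736 bytes
Total bytes/sec = 116736 * 1019 = 118953984
Total bits/sec = 118953984 * 8 = 951631872
Mbps = 951631872 / 1e6 = 951.63

951.63 Mbps


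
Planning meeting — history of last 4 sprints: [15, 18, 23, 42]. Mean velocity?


Formula: Avg velocity = Total points / Number of sprints
Points: [15, 18, 23, 42]
Sum = 15 + 18 + 23 + 42 = 98
Avg velocity = 98 / 4 = 24.5 points/sprint

24.5 points/sprint


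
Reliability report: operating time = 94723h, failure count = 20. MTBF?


Formula: MTBF = Total operating time / Number of failures
MTBF = 94723 / 20
MTBF = 4736.15 hours

4736.15 hours


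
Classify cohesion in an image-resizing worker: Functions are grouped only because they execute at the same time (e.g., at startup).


Reasoning: Related by timing only
Type: Temporal cohesion

Temporal cohesion


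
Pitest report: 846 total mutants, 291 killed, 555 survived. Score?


Mutation score = killed / total * 100
Mutation score = 291 / 846 * 100
Mutation score = 34.4%

34.4%


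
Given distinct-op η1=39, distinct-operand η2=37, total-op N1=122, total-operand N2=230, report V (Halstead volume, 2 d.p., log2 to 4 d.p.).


Formula: V = N * log2(η), where N = N1 + N2 and η = η1 + η2
η = 39 + 37 = 76
N = 122 + 230 = 352
log2(76) ≈ 6.2479
V = 352 * 6.2479 = 2199.26

2199.26


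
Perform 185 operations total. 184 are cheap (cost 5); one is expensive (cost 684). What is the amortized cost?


Formula: Amortized cost = Total cost / Operations
Total cost = (184 * 5) + (1 * 684)
Total cost = 920 + 684 = 1604
Amortized = 1604 / 185 = 8.6703

8.6703


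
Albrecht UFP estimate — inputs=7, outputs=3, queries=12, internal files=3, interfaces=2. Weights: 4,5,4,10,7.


UFP = EI*4 + EO*5 + EQ*4 + ILF*10 + EIF*7
UFP = 7*4 + 3*5 + 12*4 + 3*10 + 2*7
UFP = 28 + 15 + 48 + 30 + 14
UFP = 135

135


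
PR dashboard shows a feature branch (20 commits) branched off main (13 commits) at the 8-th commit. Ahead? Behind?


Common ancestor: commit #8
feature commits after divergence: 20 - 8 = 12
main commits after divergence: 13 - 8 = 5
feature is 12 commits ahead of main
main is 5 commits ahead of feature

feature ahead: 12, main ahead: 5


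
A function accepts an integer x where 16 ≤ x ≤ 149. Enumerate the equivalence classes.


Valid range: [16, 149]
Class 1: x < 16 — invalid
Class 2: 16 ≤ x ≤ 149 — valid
Class 3: x > 149 — invalid
Total equivalence classes: 3

3 equivalence classes


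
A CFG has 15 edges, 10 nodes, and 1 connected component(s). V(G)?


Formula: V(G) = E - N + 2P
V(G) = 15 - 10 + 2*1
V(G) = 5 + 2
V(G) = 7

7


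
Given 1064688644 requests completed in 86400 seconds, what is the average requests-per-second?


Formula: throughput = requests / seconds
throughput = 1064688644 / 86400
throughput = 12322.79 requests/second

12322.79 requests/second


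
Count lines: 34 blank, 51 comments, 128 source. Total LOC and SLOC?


Total LOC = blank + comment + code
Total LOC = 34 + 51 + 128 = 213
SLOC (source only) = code = 128

Total LOC: 213, SLOC: 128


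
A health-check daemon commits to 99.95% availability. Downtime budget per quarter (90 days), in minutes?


Formula: allowed downtime = period * (100 - SLA) / 100
Period (quarter (90 days)) = 129600 minutes
Unavailability fraction = (100 - 99.95) / 100
Allowed downtime = 129600 * (100 - 99.95) / 100
Allowed downtime = 64.8 minutes

64.8 minutes


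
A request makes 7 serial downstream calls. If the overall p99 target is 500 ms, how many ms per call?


Formula: per_stage = total_budget / stages
per_stage = 500 / 7
per_stage = 71.43 ms

71.43 ms


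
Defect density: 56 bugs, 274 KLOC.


Defect density = defects / KLOC
Defect density = 56 / 274
Defect density = 0.204 defects/KLOC

0.204 defects/KLOC


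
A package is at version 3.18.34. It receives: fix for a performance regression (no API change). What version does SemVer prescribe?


Current: 3.18.34
Change category: 'fix for a performance regression (no API change)' → patch bump
SemVer rule: patch bump → increment PATCH (MAJOR and MINOR unchanged)
New: 3.18.35

3.18.35


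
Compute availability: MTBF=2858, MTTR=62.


Availability = MTBF / (MTBF + MTTR)
Availability = 2858 / (2858 + 62)
Availability = 2858 / 2920
Availability = 97.8767%

97.8767%


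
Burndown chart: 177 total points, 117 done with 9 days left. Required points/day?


Formula: Required rate = Remaining points / Days left
Remaining = 177 - 117 = 60 points
Required rate = 60 / 9 = 6.67 points/day

6.67 points/day


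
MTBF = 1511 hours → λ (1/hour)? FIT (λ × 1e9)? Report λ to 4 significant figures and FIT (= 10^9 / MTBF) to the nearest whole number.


Formula: λ = 1 / MTBF; FIT = λ × 1e9 = 1e9 / MTBF
λ = 1 / 1511 ≈ 6.618e-04 failures/hour
FIT = 1e9 / 1511 ≈ 661813 failures per 1e9 hours (nearest whole number)

λ = 6.618e-04 /h, FIT = 661813


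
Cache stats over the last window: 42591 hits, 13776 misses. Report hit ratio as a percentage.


Formula: hit rate = hits / (hits + misses) * 100
hit rate = 42591 / (42591 + 13776) * 100
hit rate = 42591 / 56367 * 100
hit rate = 75.56%

75.56%


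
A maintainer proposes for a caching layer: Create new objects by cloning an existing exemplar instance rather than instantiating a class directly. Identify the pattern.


This matches the Prototype pattern

Prototype


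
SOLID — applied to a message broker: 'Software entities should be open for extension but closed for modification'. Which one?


This describes the Open/Closed Principle (OCP)

Open/Closed Principle (OCP)


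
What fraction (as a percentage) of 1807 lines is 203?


Coverage = covered / total * 100
Coverage = 203 / 1807 * 100
Coverage = 11.23%

11.23%


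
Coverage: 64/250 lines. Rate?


Coverage = covered / total * 100
Coverage = 64 / 250 * 100
Coverage = 25.6%

25.6%


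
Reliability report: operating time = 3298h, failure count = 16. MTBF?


Formula: MTBF = Total operating time / Number of failures
MTBF = 3298 / 16
MTBF = 206.13 hours

206.13 hours


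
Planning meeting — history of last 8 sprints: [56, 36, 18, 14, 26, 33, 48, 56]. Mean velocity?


Formula: Avg velocity = Total points / Number of sprints
Points: [56, 36, 18, 14, 26, 33, 48, 56]
Sum = 56 + 36 + 18 + 14 + 26 + 33 + 48 + 56 = 287
Avg velocity = 287 / 8 = 35.88 points/sprint

35.88 points/sprint


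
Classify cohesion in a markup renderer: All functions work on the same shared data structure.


Reasoning: Functions share data
Type: Communicational cohesion

Communicational cohesion


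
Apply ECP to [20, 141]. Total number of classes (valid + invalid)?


Valid range: [20, 141]
Class 1: x < 20 — invalid
Class 2: 20 ≤ x ≤ 141 — valid
Class 3: x > 141 — invalid
Total equivalence classes: 3

3 equivalence classes


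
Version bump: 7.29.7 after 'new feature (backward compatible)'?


Current: 7.29.7
Change category: 'new feature (backward compatible)' → minor bump
SemVer rule: minor bump → increment MINOR, reset PATCH to 0 (MAJOR unchanged)
New: 7.30.0

7.30.0


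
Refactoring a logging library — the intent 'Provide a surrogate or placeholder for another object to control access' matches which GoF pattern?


This matches the Proxy pattern

Proxy


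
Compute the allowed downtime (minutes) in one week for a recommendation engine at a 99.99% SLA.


Formula: allowed downtime = period * (100 - SLA) / 100
Period (week) = 10080 minutes
Unavailability fraction = (100 - 99.99) / 100
Allowed downtime = 10080 * (100 - 99.99) / 100
Allowed downtime = 1.008 minutes

1.008 minutes


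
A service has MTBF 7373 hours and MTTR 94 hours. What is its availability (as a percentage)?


Availability = MTBF / (MTBF + MTTR)
Availability = 7373 / (7373 + 94)
Availability = 7373 / 7467
Availability = 98.7411%

98.7411%


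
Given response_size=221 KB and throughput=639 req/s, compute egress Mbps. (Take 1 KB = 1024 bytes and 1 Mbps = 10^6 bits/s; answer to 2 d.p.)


Formula: Mbps = payload_bytes * RPS * 8 / 1e6
Payload per request = 221 KB = 221 * 1024 = 226304 bytes
Total bytes/sec = 226304 * 639 = 144608256
Total bits/sec = 144608256 * 8 = 1156866048
Mbps = 1156866048 / 1e6 = 1156.87

1156.87 Mbps


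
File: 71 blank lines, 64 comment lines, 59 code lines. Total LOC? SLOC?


Total LOC = blank + comment + code
Total LOC = 71 + 64 + 59 = 194
SLOC (source only) = code = 59

Total LOC: 194, SLOC: 59


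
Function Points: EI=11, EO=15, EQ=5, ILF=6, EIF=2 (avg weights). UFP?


UFP = EI*4 + EO*5 + EQ*4 + ILF*10 + EIF*7
UFP = 11*4 + 15*5 + 5*4 + 6*10 + 2*7
UFP = 44 + 75 + 20 + 60 + 14
UFP = 213

213


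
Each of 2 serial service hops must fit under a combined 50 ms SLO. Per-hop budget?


Formula: per_stage = total_budget / stages
per_stage = 50 / 2
per_stage = 25.0 ms

25.0 ms


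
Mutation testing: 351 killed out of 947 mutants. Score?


Mutation score = killed / total * 100
Mutation score = 351 / 947 * 100
Mutation score = 37.06%

37.06%


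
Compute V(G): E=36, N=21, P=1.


Formula: V(G) = E - N + 2P
V(G) = 36 - 21 + 2*1
V(G) = 15 + 2
V(G) = 17

17


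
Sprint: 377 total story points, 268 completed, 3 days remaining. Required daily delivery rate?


Formula: Required rate = Remaining points / Days left
Remaining = 377 - 268 = 109 points
Required rate = 109 / 3 = 36.33 points/day

36.33 points/day


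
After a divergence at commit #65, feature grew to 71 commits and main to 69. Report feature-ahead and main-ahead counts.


Common ancestor: commit #65
feature commits after divergence: 71 - 65 = 6
main commits after divergence: 69 - 65 = 4
feature is 6 commits ahead of main
main is 4 commits ahead of feature

feature ahead: 6, main ahead: 4
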